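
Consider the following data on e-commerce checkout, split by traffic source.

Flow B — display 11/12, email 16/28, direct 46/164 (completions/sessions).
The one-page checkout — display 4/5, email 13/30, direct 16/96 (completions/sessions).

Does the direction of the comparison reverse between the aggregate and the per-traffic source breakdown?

Display: Flow B 11/12 = 91.7%, the one-page checkout 4/5 = 80.0% → Flow B
Email: Flow B 16/28 = 57.1%, the one-page checkout 13/30 = 43.3% → Flow B
Direct: Flow B 46/164 = 28.0%, the one-page checkout 16/96 = 16.7% → Flow B
Overall: Flow B 73/204 = 35.8%, the one-page checkout 33/131 = 25.2% → Flow B
Flow B wins overall and in every traffic group — no reversal.

No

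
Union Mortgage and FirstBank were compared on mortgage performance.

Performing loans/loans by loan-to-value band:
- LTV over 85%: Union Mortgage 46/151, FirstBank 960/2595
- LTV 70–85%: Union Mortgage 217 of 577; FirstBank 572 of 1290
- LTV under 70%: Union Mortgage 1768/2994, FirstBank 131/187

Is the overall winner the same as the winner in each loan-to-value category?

LTV over 85%: Union Mortgage 46/151 = 30.5%, FirstBank 960/2595 = 37.0% → FirstBank
LTV 70–85%: Union Mortgage 217/577 = 37.6%, FirstBank 572/1290 = 44.3% → FirstBank
LTV under 70%: Union Mortgage 1768/2994 = 59.1%, FirstBank 131/187 = 70.1% → FirstBank
Overall: Union Mortgage 2031/3722 = 54.6%, FirstBank 1663/4072 = 40.8% → Union Mortgage
FirstBank wins each loan-to-value group but Union Mortgage wins overall — the comparison reverses. FirstBank's loans skew toward LTV over 85%, which has a lower base rate.

No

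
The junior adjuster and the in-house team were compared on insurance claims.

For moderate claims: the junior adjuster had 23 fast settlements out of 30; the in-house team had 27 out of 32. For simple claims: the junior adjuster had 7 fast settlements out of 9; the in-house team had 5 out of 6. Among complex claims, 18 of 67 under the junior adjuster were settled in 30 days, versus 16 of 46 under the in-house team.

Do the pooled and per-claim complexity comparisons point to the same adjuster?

Moderate: the junior adjuster 23/30 = 76.7%, the in-house team 27/32 = 84.4% → the in-house team
Simple: the junior adjuster 7/9 = 77.8%, the in-house team 5/6 = 83.3% → the in-house team
Complex: the junior adjuster 18/67 = 26.9%, the in-house team 16/46 = 34.8% → the in-house team
Overall: the junior adjuster 48/106 = 45.3%, the in-house team 48/84 = 57.1% → the in-house team
The in-house team wins overall and in every claim group — no reversal.

Yes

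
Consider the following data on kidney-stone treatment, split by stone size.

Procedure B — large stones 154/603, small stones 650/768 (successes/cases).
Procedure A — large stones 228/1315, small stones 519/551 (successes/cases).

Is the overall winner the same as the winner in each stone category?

Large stones: Procedure B 154/603 = 25.5%, Procedure A 228/1315 = 17.3% → Procedure B
Small stones: Procedure B 650/768 = 84.6%, Procedure A 519/551 = 94.2% → Procedure A
Overall: Procedure B 804/1371 = 58.6%, Procedure A 747/1866 = 40.0% → Procedure B
Neither sweeps: Procedure B wins 1 of 2 groups, Procedure A wins 1. Procedure B wins overall but not every group — no Simpson reversal.

No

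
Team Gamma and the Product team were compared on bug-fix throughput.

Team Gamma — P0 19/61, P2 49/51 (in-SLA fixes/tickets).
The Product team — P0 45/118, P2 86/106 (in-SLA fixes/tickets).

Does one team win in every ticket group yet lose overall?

P0: Team Gamma 19/61 = 31.1%, the Product team 45/118 = 38.1% → the Product team
P2: Team Gamma 49/51 = 96.1%, the Product team 86/106 = 81.1% → Team Gamma
Overall: Team Gamma 68/112 = 60.7%, the Product team 131/224 = 58.5% → Team Gamma
Neither sweeps: Team Gamma wins 1 of 2 groups, the Product team wins 1. Team Gamma wins overall but not every group — no Simpson reversal.

No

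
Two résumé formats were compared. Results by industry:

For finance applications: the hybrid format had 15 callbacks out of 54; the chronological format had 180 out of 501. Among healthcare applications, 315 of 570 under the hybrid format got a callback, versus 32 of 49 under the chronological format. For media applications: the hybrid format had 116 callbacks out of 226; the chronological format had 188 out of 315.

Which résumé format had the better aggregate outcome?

the hybrid format

Finance: the hybrid format 15/54 = 27.8%, the chronological format 180/501 = 35.9% → the chronological format
Healthcare: the hybrid format 315/570 = 55.3%, the chronological format 32/49 = 65.3% → the chronological format
Media: the hybrid format 116/226 = 51.3%, the chronological format 188/315 = 59.7% → the chronological format
Overall: the hybrid format 446/850 = 52.5%, the chronological format 400/865 = 46.2% → the hybrid format
(The chronological format wins every industry group but the hybrid format wins overall — the chronological format's applications skew toward the low-rate finance group.)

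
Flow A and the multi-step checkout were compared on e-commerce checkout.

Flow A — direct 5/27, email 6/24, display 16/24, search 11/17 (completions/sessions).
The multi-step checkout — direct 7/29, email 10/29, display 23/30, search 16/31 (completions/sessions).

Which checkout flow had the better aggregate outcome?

Direct: Flow A 5/27 = 18.5%, the multi-step checkout 7/29 = 24.1% → the multi-step checkout
Email: Flow A 6/24 = 25.0%, the multi-step checkout 10/29 = 34.5% → the multi-step checkout
Display: Flow A 16/24 = 66.7%, the multi-step checkout 23/30 = 76.7% → the multi-step checkout
Search: Flow A 11/17 = 64.7%, the multi-step checkout 16/31 = 51.6% → Flow A
Overall: Flow A 38/92 = 41.3%, the multi-step checkout 56/119 = 47.1% → the multi-step checkout
(Neither sweeps every traffic group, but the multi-step checkout has the higher pooled rate.)

the multi-step checkout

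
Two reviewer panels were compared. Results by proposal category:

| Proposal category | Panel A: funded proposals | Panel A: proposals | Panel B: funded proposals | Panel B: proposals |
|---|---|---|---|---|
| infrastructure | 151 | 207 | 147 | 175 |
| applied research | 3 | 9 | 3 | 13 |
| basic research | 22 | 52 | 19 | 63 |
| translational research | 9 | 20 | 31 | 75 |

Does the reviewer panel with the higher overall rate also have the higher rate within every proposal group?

No

Infrastructure: Panel A 151/207 = 72.9%, Panel B 147/175 = 84.0% → Panel B
Applied research: Panel A 3/9 = 33.3%, Panel B 3/13 = 23.1% → Panel A
Basic research: Panel A 22/52 = 42.3%, Panel B 19/63 = 30.2% → Panel A
Translational research: Panel A 9/20 = 45.0%, Panel B 31/75 = 41.3% → Panel A
Overall: Panel A 185/288 = 64.2%, Panel B 200/326 = 61.3% → Panel A
Neither sweeps: Panel A wins 3 of 4 groups, Panel B wins 1. Panel A wins overall but not every group — no Simpson reversal.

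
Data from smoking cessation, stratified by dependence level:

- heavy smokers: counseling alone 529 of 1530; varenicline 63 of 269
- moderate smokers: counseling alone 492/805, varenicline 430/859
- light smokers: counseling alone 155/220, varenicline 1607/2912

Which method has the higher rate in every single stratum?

Heavy smokers: counseling alone 529/1530 = 34.6%, varenicline 63/269 = 23.4% → counseling alone
Moderate smokers: counseling alone 492/805 = 61.1%, varenicline 430/859 = 50.1% → counseling alone
Light smokers: counseling alone 155/220 = 70.5%, varenicline 1607/2912 = 55.2% → counseling alone
Counseling alone has the higher rate in all 3 groups.

counseling alone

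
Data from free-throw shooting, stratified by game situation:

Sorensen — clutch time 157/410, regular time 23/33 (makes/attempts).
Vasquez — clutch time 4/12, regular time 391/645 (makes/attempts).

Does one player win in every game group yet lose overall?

Yes

Clutch time: Sorensen 157/410 = 38.3%, Vasquez 4/12 = 33.3% → Sorensen
Regular time: Sorensen 23/33 = 69.7%, Vasquez 391/645 = 60.6% → Sorensen
Overall: Sorensen 180/443 = 40.6%, Vasquez 395/657 = 60.1% → Vasquez
Sorensen wins each game group but Vasquez wins overall — the comparison reverses. Sorensen's attempts skew toward clutch time, which has a lower base rate.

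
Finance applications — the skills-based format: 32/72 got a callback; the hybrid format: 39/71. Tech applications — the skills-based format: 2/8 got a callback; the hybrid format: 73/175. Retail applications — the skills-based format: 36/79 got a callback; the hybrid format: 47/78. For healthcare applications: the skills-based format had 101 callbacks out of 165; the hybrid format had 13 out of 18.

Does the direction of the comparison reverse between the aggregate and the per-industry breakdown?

Yes

Finance: the skills-based format 32/72 = 44.4%, the hybrid format 39/71 = 54.9% → the hybrid format
Tech: the skills-based format 2/8 = 25.0%, the hybrid format 73/175 = 41.7% → the hybrid format
Retail: the skills-based format 36/79 = 45.6%, the hybrid format 47/78 = 60.3% → the hybrid format
Healthcare: the skills-based format 101/165 = 61.2%, the hybrid format 13/18 = 72.2% → the hybrid format
Overall: the skills-based format 171/324 = 52.8%, the hybrid format 172/342 = 50.3% → the skills-based format
The hybrid format wins each industry group but the skills-based format wins overall — the comparison reverses. The hybrid format's applications skew toward tech, which has a lower base rate.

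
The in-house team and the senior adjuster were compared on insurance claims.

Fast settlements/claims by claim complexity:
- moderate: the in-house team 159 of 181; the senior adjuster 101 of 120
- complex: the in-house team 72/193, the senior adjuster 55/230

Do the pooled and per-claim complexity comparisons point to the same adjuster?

Moderate: the in-house team 159/181 = 87.8%, the senior adjuster 101/120 = 84.2% → the in-house team
Complex: the in-house team 72/193 = 37.3%, the senior adjuster 55/230 = 23.9% → the in-house team
Overall: the in-house team 231/374 = 61.8%, the senior adjuster 156/350 = 44.6% → the in-house team
The in-house team wins overall and in every claim group — no reversal.

Yes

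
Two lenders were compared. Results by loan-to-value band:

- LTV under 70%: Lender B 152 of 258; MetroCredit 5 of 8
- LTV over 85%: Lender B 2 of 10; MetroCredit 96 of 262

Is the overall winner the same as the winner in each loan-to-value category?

LTV under 70%: Lender B 152/258 = 58.9%, MetroCredit 5/8 = 62.5% → MetroCredit
LTV over 85%: Lender B 2/10 = 20.0%, MetroCredit 96/262 = 36.6% → MetroCredit
Overall: Lender B 154/268 = 57.5%, MetroCredit 101/270 = 37.4% → Lender B
MetroCredit wins each loan-to-value group but Lender B wins overall — the comparison reverses. MetroCredit's loans skew toward LTV over 85%, which has a lower base rate.

No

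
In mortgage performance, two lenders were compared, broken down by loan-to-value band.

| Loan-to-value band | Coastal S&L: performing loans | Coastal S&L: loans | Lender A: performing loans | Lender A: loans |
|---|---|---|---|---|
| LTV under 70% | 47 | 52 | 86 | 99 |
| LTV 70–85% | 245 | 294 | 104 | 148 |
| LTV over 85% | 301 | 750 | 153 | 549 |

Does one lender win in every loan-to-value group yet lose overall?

No

LTV under 70%: Coastal S&L 47/52 = 90.4%, Lender A 86/99 = 86.9% → Coastal S&L
LTV 70–85%: Coastal S&L 245/294 = 83.3%, Lender A 104/148 = 70.3% → Coastal S&L
LTV over 85%: Coastal S&L 301/750 = 40.1%, Lender A 153/549 = 27.9% → Coastal S&L
Overall: Coastal S&L 593/1096 = 54.1%, Lender A 343/796 = 43.1% → Coastal S&L
Coastal S&L wins overall and in every loan-to-value group — no reversal.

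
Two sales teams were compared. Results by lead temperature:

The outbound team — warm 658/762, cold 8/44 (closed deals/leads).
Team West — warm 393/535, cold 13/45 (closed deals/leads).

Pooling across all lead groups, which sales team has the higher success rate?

the outbound team

Warm: the outbound team 658/762 = 86.4%, Team West 393/535 = 73.5% → the outbound team
Cold: the outbound team 8/44 = 18.2%, Team West 13/45 = 28.9% → Team West
Overall: the outbound team 666/806 = 82.6%, Team West 406/580 = 70.0% → the outbound team
(Neither sweeps every lead group, but the outbound team has the higher pooled rate.)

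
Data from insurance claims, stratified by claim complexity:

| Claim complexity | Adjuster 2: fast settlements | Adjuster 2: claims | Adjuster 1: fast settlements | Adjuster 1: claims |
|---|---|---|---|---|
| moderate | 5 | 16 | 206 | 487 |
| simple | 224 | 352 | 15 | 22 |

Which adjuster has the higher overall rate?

Moderate: Adjuster 2 5/16 = 31.2%, Adjuster 1 206/487 = 42.3% → Adjuster 1
Simple: Adjuster 2 224/352 = 63.6%, Adjuster 1 15/22 = 68.2% → Adjuster 1
Overall: Adjuster 2 229/368 = 62.2%, Adjuster 1 221/509 = 43.4% → Adjuster 2
(Adjuster 1 wins every claim group but Adjuster 2 wins overall — Adjuster 1's claims skew toward the low-rate moderate group.)

Adjuster 2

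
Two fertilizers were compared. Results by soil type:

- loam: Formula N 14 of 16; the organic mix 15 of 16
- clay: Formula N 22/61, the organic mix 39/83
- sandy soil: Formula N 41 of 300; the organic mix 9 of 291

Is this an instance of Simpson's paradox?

No

Loam: Formula N 14/16 = 87.5%, the organic mix 15/16 = 93.8% → the organic mix
Clay: Formula N 22/61 = 36.1%, the organic mix 39/83 = 47.0% → the organic mix
Sandy soil: Formula N 41/300 = 13.7%, the organic mix 9/291 = 3.1% → Formula N
Overall: Formula N 77/377 = 20.4%, the organic mix 63/390 = 16.2% → Formula N
Neither sweeps: Formula N wins 1 of 3 groups, the organic mix wins 2. Formula N wins overall but not every group — no Simpson reversal.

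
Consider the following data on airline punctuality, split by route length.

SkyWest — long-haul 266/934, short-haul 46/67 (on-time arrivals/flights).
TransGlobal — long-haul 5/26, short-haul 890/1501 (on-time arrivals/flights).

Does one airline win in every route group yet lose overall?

Yes

Long-haul: SkyWest 266/934 = 28.5%, TransGlobal 5/26 = 19.2% → SkyWest
Short-haul: SkyWest 46/67 = 68.7%, TransGlobal 890/1501 = 59.3% → SkyWest
Overall: SkyWest 312/1001 = 31.2%, TransGlobal 895/1527 = 58.6% → TransGlobal
SkyWest wins each route group but TransGlobal wins overall — the comparison reverses. SkyWest's flights skew toward long-haul, which has a lower base rate.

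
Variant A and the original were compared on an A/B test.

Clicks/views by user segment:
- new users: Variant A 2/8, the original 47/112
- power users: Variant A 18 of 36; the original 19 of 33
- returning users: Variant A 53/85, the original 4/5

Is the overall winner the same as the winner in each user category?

New users: Variant A 2/8 = 25.0%, the original 47/112 = 42.0% → the original
Power users: Variant A 18/36 = 50.0%, the original 19/33 = 57.6% → the original
Returning users: Variant A 53/85 = 62.4%, the original 4/5 = 80.0% → the original
Overall: Variant A 73/129 = 56.6%, the original 70/150 = 46.7% → Variant A
The original wins each user group but Variant A wins overall — the comparison reverses. The original's views skew toward new users, which has a lower base rate.

No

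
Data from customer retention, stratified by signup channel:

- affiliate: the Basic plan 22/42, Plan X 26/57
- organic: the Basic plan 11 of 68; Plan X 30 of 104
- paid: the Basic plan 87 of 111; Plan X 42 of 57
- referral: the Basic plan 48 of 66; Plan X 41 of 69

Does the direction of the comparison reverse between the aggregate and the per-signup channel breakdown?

No

Affiliate: the Basic plan 22/42 = 52.4%, Plan X 26/57 = 45.6% → the Basic plan
Organic: the Basic plan 11/68 = 16.2%, Plan X 30/104 = 28.8% → Plan X
Paid: the Basic plan 87/111 = 78.4%, Plan X 42/57 = 73.7% → the Basic plan
Referral: the Basic plan 48/66 = 72.7%, Plan X 41/69 = 59.4% → the Basic plan
Overall: the Basic plan 168/287 = 58.5%, Plan X 139/287 = 48.4% → the Basic plan
Neither sweeps: the Basic plan wins 3 of 4 groups, Plan X wins 1. The Basic plan wins overall but not every group — no Simpson reversal.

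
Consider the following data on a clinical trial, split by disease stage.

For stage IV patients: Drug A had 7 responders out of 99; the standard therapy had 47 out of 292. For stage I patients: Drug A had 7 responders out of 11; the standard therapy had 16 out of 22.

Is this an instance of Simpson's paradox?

Stage IV: Drug A 7/99 = 7.1%, the standard therapy 47/292 = 16.1% → the standard therapy
Stage I: Drug A 7/11 = 63.6%, the standard therapy 16/22 = 72.7% → the standard therapy
Overall: Drug A 14/110 = 12.7%, the standard therapy 63/314 = 20.1% → the standard therapy
The standard therapy wins overall and in every disease group — no reversal.

No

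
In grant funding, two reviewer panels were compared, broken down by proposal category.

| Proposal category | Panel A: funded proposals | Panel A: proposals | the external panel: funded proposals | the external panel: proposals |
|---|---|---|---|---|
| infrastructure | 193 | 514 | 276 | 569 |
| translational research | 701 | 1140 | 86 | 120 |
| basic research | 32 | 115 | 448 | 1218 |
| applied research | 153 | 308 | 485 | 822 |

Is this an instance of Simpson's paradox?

Infrastructure: Panel A 193/514 = 37.5%, the external panel 276/569 = 48.5% → the external panel
Translational research: Panel A 701/1140 = 61.5%, the external panel 86/120 = 71.7% → the external panel
Basic research: Panel A 32/115 = 27.8%, the external panel 448/1218 = 36.8% → the external panel
Applied research: Panel A 153/308 = 49.7%, the external panel 485/822 = 59.0% → the external panel
Overall: Panel A 1079/2077 = 51.9%, the external panel 1295/2729 = 47.5% → Panel A
The external panel wins each proposal group but Panel A wins overall — the comparison reverses. The external panel's proposals skew toward basic research, which has a lower base rate.

Yes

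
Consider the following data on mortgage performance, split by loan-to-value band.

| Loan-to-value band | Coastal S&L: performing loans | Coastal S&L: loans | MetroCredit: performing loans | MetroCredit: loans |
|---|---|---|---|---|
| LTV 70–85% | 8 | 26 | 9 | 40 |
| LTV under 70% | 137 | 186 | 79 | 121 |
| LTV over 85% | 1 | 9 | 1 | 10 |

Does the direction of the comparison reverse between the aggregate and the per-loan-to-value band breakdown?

No

LTV 70–85%: Coastal S&L 8/26 = 30.8%, MetroCredit 9/40 = 22.5% → Coastal S&L
LTV under 70%: Coastal S&L 137/186 = 73.7%, MetroCredit 79/121 = 65.3% → Coastal S&L
LTV over 85%: Coastal S&L 1/9 = 11.1%, MetroCredit 1/10 = 10.0% → Coastal S&L
Overall: Coastal S&L 146/221 = 66.1%, MetroCredit 89/171 = 52.0% → Coastal S&L
Coastal S&L wins overall and in every loan-to-value group — no reversal.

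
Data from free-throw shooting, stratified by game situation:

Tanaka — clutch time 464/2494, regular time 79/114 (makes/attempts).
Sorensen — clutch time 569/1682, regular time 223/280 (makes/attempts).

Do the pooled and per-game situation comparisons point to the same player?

Yes

Clutch time: Tanaka 464/2494 = 18.6%, Sorensen 569/1682 = 33.8% → Sorensen
Regular time: Tanaka 79/114 = 69.3%, Sorensen 223/280 = 79.6% → Sorensen
Overall: Tanaka 543/2608 = 20.8%, Sorensen 792/1962 = 40.4% → Sorensen
Sorensen wins overall and in every game group — no reversal.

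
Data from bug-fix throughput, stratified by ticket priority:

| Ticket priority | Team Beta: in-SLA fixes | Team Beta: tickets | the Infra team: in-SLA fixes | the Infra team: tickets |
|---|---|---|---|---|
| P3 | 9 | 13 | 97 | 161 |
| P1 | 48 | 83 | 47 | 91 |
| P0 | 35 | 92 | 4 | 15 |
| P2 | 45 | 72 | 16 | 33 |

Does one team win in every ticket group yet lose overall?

Yes

P3: Team Beta 9/13 = 69.2%, the Infra team 97/161 = 60.2% → Team Beta
P1: Team Beta 48/83 = 57.8%, the Infra team 47/91 = 51.6% → Team Beta
P0: Team Beta 35/92 = 38.0%, the Infra team 4/15 = 26.7% → Team Beta
P2: Team Beta 45/72 = 62.5%, the Infra team 16/33 = 48.5% → Team Beta
Overall: Team Beta 137/260 = 52.7%, the Infra team 164/300 = 54.7% → the Infra team
Team Beta wins each ticket group but the Infra team wins overall — the comparison reverses. Team Beta's tickets skew toward P0, which has a lower base rate.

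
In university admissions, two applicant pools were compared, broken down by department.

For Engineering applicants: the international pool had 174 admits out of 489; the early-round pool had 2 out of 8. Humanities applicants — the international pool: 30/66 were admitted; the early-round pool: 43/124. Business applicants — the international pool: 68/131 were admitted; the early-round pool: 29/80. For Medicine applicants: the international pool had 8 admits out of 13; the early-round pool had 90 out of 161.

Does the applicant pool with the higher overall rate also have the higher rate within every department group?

Engineering: the international pool 174/489 = 35.6%, the early-round pool 2/8 = 25.0% → the international pool
Humanities: the international pool 30/66 = 45.5%, the early-round pool 43/124 = 34.7% → the international pool
Business: the international pool 68/131 = 51.9%, the early-round pool 29/80 = 36.2% → the international pool
Medicine: the international pool 8/13 = 61.5%, the early-round pool 90/161 = 55.9% → the international pool
Overall: the international pool 280/699 = 40.1%, the early-round pool 164/373 = 44.0% → the early-round pool
The international pool wins each department group but the early-round pool wins overall — the comparison reverses. The international pool's applicants skew toward Engineering, which has a lower base rate.

No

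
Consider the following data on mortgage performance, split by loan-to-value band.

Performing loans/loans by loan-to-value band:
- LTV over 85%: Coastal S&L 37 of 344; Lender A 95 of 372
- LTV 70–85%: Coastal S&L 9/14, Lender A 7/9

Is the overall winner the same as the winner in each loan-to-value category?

LTV over 85%: Coastal S&L 37/344 = 10.8%, Lender A 95/372 = 25.5% → Lender A
LTV 70–85%: Coastal S&L 9/14 = 64.3%, Lender A 7/9 = 77.8% → Lender A
Overall: Coastal S&L 46/358 = 12.8%, Lender A 102/381 = 26.8% → Lender A
Lender A wins overall and in every loan-to-value group — no reversal.

Yes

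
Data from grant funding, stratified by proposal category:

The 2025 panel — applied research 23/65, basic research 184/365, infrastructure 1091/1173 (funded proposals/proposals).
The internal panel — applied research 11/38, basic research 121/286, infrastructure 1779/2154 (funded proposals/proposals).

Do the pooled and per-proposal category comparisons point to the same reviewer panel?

Applied research: the 2025 panel 23/65 = 35.4%, the internal panel 11/38 = 28.9% → the 2025 panel
Basic research: the 2025 panel 184/365 = 50.4%, the internal panel 121/286 = 42.3% → the 2025 panel
Infrastructure: the 2025 panel 1091/1173 = 93.0%, the internal panel 1779/2154 = 82.6% → the 2025 panel
Overall: the 2025 panel 1298/1603 = 81.0%, the internal panel 1911/2478 = 77.1% → the 2025 panel
The 2025 panel wins overall and in every proposal group — no reversal.

Yes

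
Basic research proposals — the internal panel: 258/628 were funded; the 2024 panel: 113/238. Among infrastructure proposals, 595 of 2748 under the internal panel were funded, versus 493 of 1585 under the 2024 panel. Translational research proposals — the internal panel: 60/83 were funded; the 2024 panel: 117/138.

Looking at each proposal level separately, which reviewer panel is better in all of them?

Basic research: the internal panel 258/628 = 41.1%, the 2024 panel 113/238 = 47.5% → the 2024 panel
Infrastructure: the internal panel 595/2748 = 21.7%, the 2024 panel 493/1585 = 31.1% → the 2024 panel
Translational research: the internal panel 60/83 = 72.3%, the 2024 panel 117/138 = 84.8% → the 2024 panel
The 2024 panel has the higher rate in all 3 groups.

the 2024 panel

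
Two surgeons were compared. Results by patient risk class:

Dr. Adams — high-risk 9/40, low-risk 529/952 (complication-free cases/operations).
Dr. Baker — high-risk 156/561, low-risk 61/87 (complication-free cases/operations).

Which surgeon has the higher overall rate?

Dr. Adams

High-risk: Dr. Adams 9/40 = 22.5%, Dr. Baker 156/561 = 27.8% → Dr. Baker
Low-risk: Dr. Adams 529/952 = 55.6%, Dr. Baker 61/87 = 70.1% → Dr. Baker
Overall: Dr. Adams 538/992 = 54.2%, Dr. Baker 217/648 = 33.5% → Dr. Adams
(Dr. Baker wins every patient risk group but Dr. Adams wins overall — Dr. Baker's operations skew toward the low-rate high-risk group.)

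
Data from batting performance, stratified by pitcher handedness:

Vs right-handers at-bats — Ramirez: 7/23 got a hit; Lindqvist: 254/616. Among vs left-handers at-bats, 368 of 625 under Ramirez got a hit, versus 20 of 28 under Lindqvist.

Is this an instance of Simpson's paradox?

Vs right-handers: Ramirez 7/23 = 30.4%, Lindqvist 254/616 = 41.2% → Lindqvist
Vs left-handers: Ramirez 368/625 = 58.9%, Lindqvist 20/28 = 71.4% → Lindqvist
Overall: Ramirez 375/648 = 57.9%, Lindqvist 274/644 = 42.5% → Ramirez
Lindqvist wins each pitcher group but Ramirez wins overall — the comparison reverses. Lindqvist's at-bats skew toward vs right-handers, which has a lower base rate.

Yes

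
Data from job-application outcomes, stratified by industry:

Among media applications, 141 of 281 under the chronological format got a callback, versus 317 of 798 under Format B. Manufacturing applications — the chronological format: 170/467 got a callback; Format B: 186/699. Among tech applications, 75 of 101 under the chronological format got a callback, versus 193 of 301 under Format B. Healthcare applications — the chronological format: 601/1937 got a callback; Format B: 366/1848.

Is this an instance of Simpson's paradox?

No

Media: the chronological format 141/281 = 50.2%, Format B 317/798 = 39.7% → the chronological format
Manufacturing: the chronological format 170/467 = 36.4%, Format B 186/699 = 26.6% → the chronological format
Tech: the chronological format 75/101 = 74.3%, Format B 193/301 = 64.1% → the chronological format
Healthcare: the chronological format 601/1937 = 31.0%, Format B 366/1848 = 19.8% → the chronological format
Overall: the chronological format 987/2786 = 35.4%, Format B 1062/3646 = 29.1% → the chronological format
The chronological format wins overall and in every industry group — no reversal.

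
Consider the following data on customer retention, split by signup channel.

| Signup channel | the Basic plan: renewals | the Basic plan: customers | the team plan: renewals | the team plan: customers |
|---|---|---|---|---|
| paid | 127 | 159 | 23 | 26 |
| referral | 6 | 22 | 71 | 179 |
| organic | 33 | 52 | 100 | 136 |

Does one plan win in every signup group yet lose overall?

Paid: the Basic plan 127/159 = 79.9%, the team plan 23/26 = 88.5% → the team plan
Referral: the Basic plan 6/22 = 27.3%, the team plan 71/179 = 39.7% → the team plan
Organic: the Basic plan 33/52 = 63.5%, the team plan 100/136 = 73.5% → the team plan
Overall: the Basic plan 166/233 = 71.2%, the team plan 194/341 = 56.9% → the Basic plan
The team plan wins each signup group but the Basic plan wins overall — the comparison reverses. The team plan's customers skew toward referral, which has a lower base rate.

Yes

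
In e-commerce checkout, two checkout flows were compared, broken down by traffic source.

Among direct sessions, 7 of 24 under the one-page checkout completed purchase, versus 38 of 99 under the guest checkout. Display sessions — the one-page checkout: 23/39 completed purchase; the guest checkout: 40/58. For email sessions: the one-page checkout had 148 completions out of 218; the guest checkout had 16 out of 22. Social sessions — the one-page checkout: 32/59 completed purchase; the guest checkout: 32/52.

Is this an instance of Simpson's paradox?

Direct: the one-page checkout 7/24 = 29.2%, the guest checkout 38/99 = 38.4% → the guest checkout
Display: the one-page checkout 23/39 = 59.0%, the guest checkout 40/58 = 69.0% → the guest checkout
Email: the one-page checkout 148/218 = 67.9%, the guest checkout 16/22 = 72.7% → the guest checkout
Social: the one-page checkout 32/59 = 54.2%, the guest checkout 32/52 = 61.5% → the guest checkout
Overall: the one-page checkout 210/340 = 61.8%, the guest checkout 126/231 = 54.5% → the one-page checkout
The guest checkout wins each traffic group but the one-page checkout wins overall — the comparison reverses. The guest checkout's sessions skew toward direct, which has a lower base rate.

Yes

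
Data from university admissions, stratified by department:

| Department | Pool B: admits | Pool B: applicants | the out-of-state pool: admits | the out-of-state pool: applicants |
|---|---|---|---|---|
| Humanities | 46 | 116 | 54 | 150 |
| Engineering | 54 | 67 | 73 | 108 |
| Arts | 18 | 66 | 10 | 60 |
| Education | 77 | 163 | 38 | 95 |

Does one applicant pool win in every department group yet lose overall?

Humanities: Pool B 46/116 = 39.7%, the out-of-state pool 54/150 = 36.0% → Pool B
Engineering: Pool B 54/67 = 80.6%, the out-of-state pool 73/108 = 67.6% → Pool B
Arts: Pool B 18/66 = 27.3%, the out-of-state pool 10/60 = 16.7% → Pool B
Education: Pool B 77/163 = 47.2%, the out-of-state pool 38/95 = 40.0% → Pool B
Overall: Pool B 195/412 = 47.3%, the out-of-state pool 175/413 = 42.4% → Pool B
Pool B wins overall and in every department group — no reversal.

No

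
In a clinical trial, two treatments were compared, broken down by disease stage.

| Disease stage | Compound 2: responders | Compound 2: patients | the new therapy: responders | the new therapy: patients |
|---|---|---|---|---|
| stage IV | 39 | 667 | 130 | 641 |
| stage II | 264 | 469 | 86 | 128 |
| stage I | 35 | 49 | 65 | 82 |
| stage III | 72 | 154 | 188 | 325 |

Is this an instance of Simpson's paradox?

No

Stage IV: Compound 2 39/667 = 5.8%, the new therapy 130/641 = 20.3% → the new therapy
Stage II: Compound 2 264/469 = 56.3%, the new therapy 86/128 = 67.2% → the new therapy
Stage I: Compound 2 35/49 = 71.4%, the new therapy 65/82 = 79.3% → the new therapy
Stage III: Compound 2 72/154 = 46.8%, the new therapy 188/325 = 57.8% → the new therapy
Overall: Compound 2 410/1339 = 30.6%, the new therapy 469/1176 = 39.9% → the new therapy
The new therapy wins overall and in every disease group — no reversal.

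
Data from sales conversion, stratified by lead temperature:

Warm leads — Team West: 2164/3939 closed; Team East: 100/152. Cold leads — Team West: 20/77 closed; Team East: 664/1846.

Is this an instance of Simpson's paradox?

Warm: Team West 2164/3939 = 54.9%, Team East 100/152 = 65.8% → Team East
Cold: Team West 20/77 = 26.0%, Team East 664/1846 = 36.0% → Team East
Overall: Team West 2184/4016 = 54.4%, Team East 764/1998 = 38.2% → Team West
Team East wins each lead group but Team West wins overall — the comparison reverses. Team East's leads skew toward cold, which has a lower base rate.

Yes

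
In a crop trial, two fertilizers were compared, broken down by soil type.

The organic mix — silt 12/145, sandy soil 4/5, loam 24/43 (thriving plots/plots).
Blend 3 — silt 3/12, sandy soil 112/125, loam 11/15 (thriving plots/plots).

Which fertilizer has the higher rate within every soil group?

Silt: the organic mix 12/145 = 8.3%, Blend 3 3/12 = 25.0% → Blend 3
Sandy soil: the organic mix 4/5 = 80.0%, Blend 3 112/125 = 89.6% → Blend 3
Loam: the organic mix 24/43 = 55.8%, Blend 3 11/15 = 73.3% → Blend 3
Blend 3 has the higher rate in all 3 groups.

Blend 3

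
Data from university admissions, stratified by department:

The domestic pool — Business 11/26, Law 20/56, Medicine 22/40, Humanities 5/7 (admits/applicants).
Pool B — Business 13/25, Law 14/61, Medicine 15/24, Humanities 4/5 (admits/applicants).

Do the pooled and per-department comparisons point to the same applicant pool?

No

Business: the domestic pool 11/26 = 42.3%, Pool B 13/25 = 52.0% → Pool B
Law: the domestic pool 20/56 = 35.7%, Pool B 14/61 = 23.0% → the domestic pool
Medicine: the domestic pool 22/40 = 55.0%, Pool B 15/24 = 62.5% → Pool B
Humanities: the domestic pool 5/7 = 71.4%, Pool B 4/5 = 80.0% → Pool B
Overall: the domestic pool 58/129 = 45.0%, Pool B 46/115 = 40.0% → the domestic pool
Neither sweeps: the domestic pool wins 1 of 4 groups, Pool B wins 3. The domestic pool wins overall but not every group — no Simpson reversal.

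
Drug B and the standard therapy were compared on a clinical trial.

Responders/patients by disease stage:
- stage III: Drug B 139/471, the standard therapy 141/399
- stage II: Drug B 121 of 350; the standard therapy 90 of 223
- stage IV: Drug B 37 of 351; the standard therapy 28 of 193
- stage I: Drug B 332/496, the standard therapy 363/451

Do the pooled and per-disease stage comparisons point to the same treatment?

Stage III: Drug B 139/471 = 29.5%, the standard therapy 141/399 = 35.3% → the standard therapy
Stage II: Drug B 121/350 = 34.6%, the standard therapy 90/223 = 40.4% → the standard therapy
Stage IV: Drug B 37/351 = 10.5%, the standard therapy 28/193 = 14.5% → the standard therapy
Stage I: Drug B 332/496 = 66.9%, the standard therapy 363/451 = 80.5% → the standard therapy
Overall: Drug B 629/1668 = 37.7%, the standard therapy 622/1266 = 49.1% → the standard therapy
The standard therapy wins overall and in every disease group — no reversal.

Yes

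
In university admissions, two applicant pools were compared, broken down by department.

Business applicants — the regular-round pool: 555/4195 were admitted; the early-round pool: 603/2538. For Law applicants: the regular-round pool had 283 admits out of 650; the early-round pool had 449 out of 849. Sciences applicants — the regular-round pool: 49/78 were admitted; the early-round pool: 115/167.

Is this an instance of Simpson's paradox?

Business: the regular-round pool 555/4195 = 13.2%, the early-round pool 603/2538 = 23.8% → the early-round pool
Law: the regular-round pool 283/650 = 43.5%, the early-round pool 449/849 = 52.9% → the early-round pool
Sciences: the regular-round pool 49/78 = 62.8%, the early-round pool 115/167 = 68.9% → the early-round pool
Overall: the regular-round pool 887/4923 = 18.0%, the early-round pool 1167/3554 = 32.8% → the early-round pool
The early-round pool wins overall and in every department group — no reversal.

No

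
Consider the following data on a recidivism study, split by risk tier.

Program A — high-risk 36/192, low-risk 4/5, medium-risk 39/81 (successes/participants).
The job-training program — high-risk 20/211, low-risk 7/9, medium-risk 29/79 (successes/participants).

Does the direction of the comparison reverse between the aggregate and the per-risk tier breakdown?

High-risk: Program A 36/192 = 18.8%, the job-training program 20/211 = 9.5% → Program A
Low-risk: Program A 4/5 = 80.0%, the job-training program 7/9 = 77.8% → Program A
Medium-risk: Program A 39/81 = 48.1%, the job-training program 29/79 = 36.7% → Program A
Overall: Program A 79/278 = 28.4%, the job-training program 56/299 = 18.7% → Program A
Program A wins overall and in every risk group — no reversal.

No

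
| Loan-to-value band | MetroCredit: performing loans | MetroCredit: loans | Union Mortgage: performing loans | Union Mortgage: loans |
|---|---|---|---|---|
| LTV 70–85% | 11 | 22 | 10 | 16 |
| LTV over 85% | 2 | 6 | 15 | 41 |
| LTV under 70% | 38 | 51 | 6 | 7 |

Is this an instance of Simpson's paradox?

LTV 70–85%: MetroCredit 11/22 = 50.0%, Union Mortgage 10/16 = 62.5% → Union Mortgage
LTV over 85%: MetroCredit 2/6 = 33.3%, Union Mortgage 15/41 = 36.6% → Union Mortgage
LTV under 70%: MetroCredit 38/51 = 74.5%, Union Mortgage 6/7 = 85.7% → Union Mortgage
Overall: MetroCredit 51/79 = 64.6%, Union Mortgage 31/64 = 48.4% → MetroCredit
Union Mortgage wins each loan-to-value group but MetroCredit wins overall — the comparison reverses. Union Mortgage's loans skew toward LTV over 85%, which has a lower base rate.

Yes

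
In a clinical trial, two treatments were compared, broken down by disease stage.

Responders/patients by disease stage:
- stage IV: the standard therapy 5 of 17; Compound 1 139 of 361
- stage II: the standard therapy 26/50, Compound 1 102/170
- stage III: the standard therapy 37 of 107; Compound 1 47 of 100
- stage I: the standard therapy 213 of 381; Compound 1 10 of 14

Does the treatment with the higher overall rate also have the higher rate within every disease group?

No

Stage IV: the standard therapy 5/17 = 29.4%, Compound 1 139/361 = 38.5% → Compound 1
Stage II: the standard therapy 26/50 = 52.0%, Compound 1 102/170 = 60.0% → Compound 1
Stage III: the standard therapy 37/107 = 34.6%, Compound 1 47/100 = 47.0% → Compound 1
Stage I: the standard therapy 213/381 = 55.9%, Compound 1 10/14 = 71.4% → Compound 1
Overall: the standard therapy 281/555 = 50.6%, Compound 1 298/645 = 46.2% → the standard therapy
Compound 1 wins each disease group but the standard therapy wins overall — the comparison reverses. Compound 1's patients skew toward stage IV, which has a lower base rate.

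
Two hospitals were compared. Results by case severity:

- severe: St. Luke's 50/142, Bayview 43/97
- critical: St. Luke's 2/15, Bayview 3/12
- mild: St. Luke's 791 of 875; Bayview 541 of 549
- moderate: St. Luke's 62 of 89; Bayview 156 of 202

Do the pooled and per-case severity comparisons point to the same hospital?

Severe: St. Luke's 50/142 = 35.2%, Bayview 43/97 = 44.3% → Bayview
Critical: St. Luke's 2/15 = 13.3%, Bayview 3/12 = 25.0% → Bayview
Mild: St. Luke's 791/875 = 90.4%, Bayview 541/549 = 98.5% → Bayview
Moderate: St. Luke's 62/89 = 69.7%, Bayview 156/202 = 77.2% → Bayview
Overall: St. Luke's 905/1121 = 80.7%, Bayview 743/860 = 86.4% → Bayview
Bayview wins overall and in every case group — no reversal.

Yes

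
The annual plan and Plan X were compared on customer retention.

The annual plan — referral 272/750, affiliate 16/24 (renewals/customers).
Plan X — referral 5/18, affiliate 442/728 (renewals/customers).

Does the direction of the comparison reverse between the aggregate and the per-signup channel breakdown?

Yes

Referral: the annual plan 272/750 = 36.3%, Plan X 5/18 = 27.8% → the annual plan
Affiliate: the annual plan 16/24 = 66.7%, Plan X 442/728 = 60.7% → the annual plan
Overall: the annual plan 288/774 = 37.2%, Plan X 447/746 = 59.9% → Plan X
The annual plan wins each signup group but Plan X wins overall — the comparison reverses. The annual plan's customers skew toward referral, which has a lower base rate.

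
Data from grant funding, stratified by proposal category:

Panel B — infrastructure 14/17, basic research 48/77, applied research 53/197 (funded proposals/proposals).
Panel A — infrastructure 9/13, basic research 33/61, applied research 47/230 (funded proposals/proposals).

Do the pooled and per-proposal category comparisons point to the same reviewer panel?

Yes

Infrastructure: Panel B 14/17 = 82.4%, Panel A 9/13 = 69.2% → Panel B
Basic research: Panel B 48/77 = 62.3%, Panel A 33/61 = 54.1% → Panel B
Applied research: Panel B 53/197 = 26.9%, Panel A 47/230 = 20.4% → Panel B
Overall: Panel B 115/291 = 39.5%, Panel A 89/304 = 29.3% → Panel B
Panel B wins overall and in every proposal group — no reversal.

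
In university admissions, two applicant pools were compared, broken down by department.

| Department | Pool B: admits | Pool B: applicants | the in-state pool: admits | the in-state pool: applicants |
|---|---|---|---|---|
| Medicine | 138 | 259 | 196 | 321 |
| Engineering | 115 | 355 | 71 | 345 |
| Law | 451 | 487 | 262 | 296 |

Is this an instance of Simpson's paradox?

Medicine: Pool B 138/259 = 53.3%, the in-state pool 196/321 = 61.1% → the in-state pool
Engineering: Pool B 115/355 = 32.4%, the in-state pool 71/345 = 20.6% → Pool B
Law: Pool B 451/487 = 92.6%, the in-state pool 262/296 = 88.5% → Pool B
Overall: Pool B 704/1101 = 63.9%, the in-state pool 529/962 = 55.0% → Pool B
Neither sweeps: Pool B wins 2 of 3 groups, the in-state pool wins 1. Pool B wins overall but not every group — no Simpson reversal.

No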